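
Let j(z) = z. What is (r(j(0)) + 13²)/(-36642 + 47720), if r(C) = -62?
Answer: 107/11078 ≈ 0.0096588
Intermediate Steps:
(r(j(0)) + 13²)/(-36642 + 47720) = (-62 + 13²)/(-36642 + 47720) = (-62 + 169)/11078 = 107*(1/11078) = 107/11078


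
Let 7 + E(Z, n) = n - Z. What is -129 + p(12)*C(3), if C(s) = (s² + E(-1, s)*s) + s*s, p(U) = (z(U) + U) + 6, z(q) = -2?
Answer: 15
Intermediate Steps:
E(Z, n) = -7 + n - Z (E(Z, n) = -7 + (n - Z) = -7 + n - Z)
p(U) = 4 + U (p(U) = (-2 + U) + 6 = 4 + U)
C(s) = 2*s² + s*(-6 + s) (C(s) = (s² + (-7 + s - 1*(-1))*s) + s*s = (s² + (-7 + s + 1)*s) + s² = (s² + (-6 + s)*s) + s² = (s² + s*(-6 + s)) + s² = 2*s² + s*(-6 + s))
-129 + p(12)*C(3) = -129 + (4 + 12)*(3*3*(-2 + 3)) = -129 + 16*(3*3*1) = -129 + 16*9 = -129 + 144 = 15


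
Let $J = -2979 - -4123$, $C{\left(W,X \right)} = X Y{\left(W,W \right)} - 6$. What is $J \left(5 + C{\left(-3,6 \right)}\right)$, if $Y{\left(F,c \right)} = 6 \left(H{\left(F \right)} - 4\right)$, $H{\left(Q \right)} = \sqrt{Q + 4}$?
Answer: $-124696$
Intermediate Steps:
$H{\left(Q \right)} = \sqrt{4 + Q}$
$Y{\left(F,c \right)} = -24 + 6 \sqrt{4 + F}$ ($Y{\left(F,c \right)} = 6 \left(\sqrt{4 + F} - 4\right) = 6 \left(-4 + \sqrt{4 + F}\right) = -24 + 6 \sqrt{4 + F}$)
$C{\left(W,X \right)} = -6 + X \left(-24 + 6 \sqrt{4 + W}\right)$ ($C{\left(W,X \right)} = X \left(-24 + 6 \sqrt{4 + W}\right) - 6 = -6 + X \left(-24 + 6 \sqrt{4 + W}\right)$)
$J = 1144$ ($J = -2979 + 4123 = 1144$)
$J \left(5 + C{\left(-3,6 \right)}\right) = 1144 \left(5 + \left(-6 + 6 \cdot 6 \left(-4 + \sqrt{4 - 3}\right)\right)\right) = 1144 \left(5 + \left(-6 + 6 \cdot 6 \left(-4 + \sqrt{1}\right)\right)\right) = 1144 \left(5 + \left(-6 + 6 \cdot 6 \left(-4 + 1\right)\right)\right) = 1144 \left(5 + \left(-6 + 6 \cdot 6 \left(-3\right)\right)\right) = 1144 \left(5 - 114\right) = 1144 \left(-109\right) = -124696$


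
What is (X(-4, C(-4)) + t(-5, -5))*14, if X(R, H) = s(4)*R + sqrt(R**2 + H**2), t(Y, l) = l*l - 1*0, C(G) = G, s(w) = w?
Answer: 126 + 56*sqrt(2) ≈ 205.20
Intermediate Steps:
t(Y, l) = l**2 (t(Y, l) = l**2 + 0 = l**2)
X(R, H) = sqrt(H**2 + R**2) + 4*R (X(R, H) = 4*R + sqrt(R**2 + H**2) = 4*R + sqrt(H**2 + R**2) = sqrt(H**2 + R**2) + 4*R)
(X(-4, C(-4)) + t(-5, -5))*14 = ((sqrt((-4)**2 + (-4)**2) + 4*(-4)) + (-5)**2)*14 = ((sqrt(16 + 16) - 16) + 25)*14 = ((sqrt(32) - 16) + 25)*14 = ((4*sqrt(2) - 16) + 25)*14 = ((-16 + 4*sqrt(2)) + 25)*14 = (9 + 4*sqrt(2))*14 = 126 + 56*sqrt(2)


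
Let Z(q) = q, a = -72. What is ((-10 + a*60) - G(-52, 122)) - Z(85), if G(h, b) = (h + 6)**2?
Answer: -6531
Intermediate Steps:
G(h, b) = (6 + h)**2
((-10 + a*60) - G(-52, 122)) - Z(85) = ((-10 - 72*60) - (6 - 52)**2) - 1*85 = ((-10 - 4320) - 1*(-46)**2) - 85 = (-4330 - 1*2116) - 85 = (-4330 - 2116) - 85 = -6446 - 85 = -6531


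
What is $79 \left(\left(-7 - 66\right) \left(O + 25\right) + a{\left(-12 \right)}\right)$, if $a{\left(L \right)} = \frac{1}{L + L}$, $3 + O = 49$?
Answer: $- \frac{9827047}{24} \approx -4.0946 \cdot 10^{5}$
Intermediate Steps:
$O = 46$ ($O = -3 + 49 = 46$)
$a{\left(L \right)} = \frac{1}{2 L}$
$79 \left(\left(-7 - 66\right) \left(O + 25\right) + a{\left(-12 \right)}\right) = 79 \left(\left(-7 - 66\right) \left(46 + 25\right) + \frac{1}{2 \left(-12\right)}\right) = 79 \left(\left(-73\right) 71 + \frac{1}{2} \left(- \frac{1}{12}\right)\right) = 79 \left(-5183 - \frac{1}{24}\right) = 79 \left(- \frac{124393}{24}\right) = - \frac{9827047}{24}$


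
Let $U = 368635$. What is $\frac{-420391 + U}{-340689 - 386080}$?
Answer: $\frac{2724}{38251} \approx 0.071214$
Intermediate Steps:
$\frac{-420391 + U}{-340689 - 386080} = \frac{-420391 + 368635}{-340689 - 386080} = - \frac{51756}{-340689 - 386080} = - \frac{51756}{-726769} = \left(-51756\right) \left(- \frac{1}{726769}\right) = \frac{2724}{38251}$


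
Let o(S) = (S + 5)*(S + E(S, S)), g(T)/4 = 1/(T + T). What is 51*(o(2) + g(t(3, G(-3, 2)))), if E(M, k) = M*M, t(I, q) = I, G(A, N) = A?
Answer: 2176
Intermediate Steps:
E(M, k) = M²
g(T) = 2/T (g(T) = 4/(T + T) = 4/((2*T)) = 4*(1/(2*T)) = 2/T)
o(S) = (5 + S)*(S + S²) (o(S) = (S + 5)*(S + S²) = (5 + S)*(S + S²))
51*(o(2) + g(t(3, G(-3, 2)))) = 51*(2*(5 + 2² + 6*2) + 2/3) = 51*(2*(5 + 4 + 12) + 2*(⅓)) = 51*(2*21 + ⅔) = 51*(42 + ⅔) = 51*(128/3) = 2176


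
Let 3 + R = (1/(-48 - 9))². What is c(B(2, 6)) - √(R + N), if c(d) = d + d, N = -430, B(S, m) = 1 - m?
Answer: -10 - 4*I*√87926/57 ≈ -10.0 - 20.809*I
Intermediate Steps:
c(d) = 2*d
R = -9746/3249 (R = -3 + (1/(-48 - 9))² = -3 + (1/(-57))² = -3 + (-1/57)² = -3 + 1/3249 = -9746/3249 ≈ -2.9997)
c(B(2, 6)) - √(R + N) = 2*(1 - 1*6) - √(-9746/3249 - 430) = 2*(1 - 6) - √(-1406816/3249) = 2*(-5) - 4*I*√87926/57 = -10 - 4*I*√87926/57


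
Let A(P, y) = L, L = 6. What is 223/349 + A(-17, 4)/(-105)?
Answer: 7107/12215 ≈ 0.58183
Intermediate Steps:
A(P, y) = 6
223/349 + A(-17, 4)/(-105) = 223/349 + 6/(-105) = 223*(1/349) + 6*(-1/105) = 223/349 - 2/35 = 7107/12215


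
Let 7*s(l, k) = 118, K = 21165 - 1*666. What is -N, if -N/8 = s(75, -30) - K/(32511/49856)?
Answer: -19067068560/75859 ≈ -2.5135e+5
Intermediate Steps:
K = 20499 (K = 21165 - 666 = 20499)
s(l, k) = 118/7 (s(l, k) = (⅐)*118 = 118/7)
N = 19067068560/75859 (N = -8*(118/7 - 20499/(32511/49856)) = -8*(118/7 - 20499/(32511*(1/49856))) = -8*(118/7 - 20499/32511/49856) = -8*(118/7 - 20499*49856/32511) = -8*(118/7 - 1*340666048/10837) = -8*(118/7 - 340666048/10837) = -8*(-2383383570/75859) = 19067068560/75859 ≈ 2.5135e+5)
-N = -1*19067068560/75859 = -19067068560/75859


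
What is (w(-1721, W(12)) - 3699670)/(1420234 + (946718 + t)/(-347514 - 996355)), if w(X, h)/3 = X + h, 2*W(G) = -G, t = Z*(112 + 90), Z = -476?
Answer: -4978834408519/1908607594780 ≈ -2.6086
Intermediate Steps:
t = -96152 (t = -476*(112 + 90) = -476*202 = -96152)
W(G) = -G/2 (W(G) = (-G)/2 = -G/2)
w(X, h) = 3*X + 3*h (w(X, h) = 3*(X + h) = 3*X + 3*h)
(w(-1721, W(12)) - 3699670)/(1420234 + (946718 + t)/(-347514 - 996355)) = ((3*(-1721) + 3*(-½*12)) - 3699670)/(1420234 + (946718 - 96152)/(-347514 - 996355)) = ((-5163 + 3*(-6)) - 3699670)/(1420234 + 850566/(-1343869)) = ((-5163 - 18) - 3699670)/(1420234 + 850566*(-1/1343869)) = (-5181 - 3699670)/(1420234 - 850566/1343869) = -3704851/1908607594780/1343869 = -3704851*1343869/1908607594780 = -4978834408519/1908607594780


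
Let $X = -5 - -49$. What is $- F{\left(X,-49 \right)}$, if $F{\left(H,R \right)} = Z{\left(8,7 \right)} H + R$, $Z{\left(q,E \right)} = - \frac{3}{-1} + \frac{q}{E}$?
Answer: $- \frac{933}{7} \approx -133.29$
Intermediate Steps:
$X = 44$ ($X = -5 + 49 = 44$)
$Z{\left(q,E \right)} = 3 + \frac{q}{E}$ ($Z{\left(q,E \right)} = \left(-3\right) \left(-1\right) + \frac{q}{E} = 3 + \frac{q}{E}$)
$F{\left(H,R \right)} = R + \frac{29 H}{7}$ ($F{\left(H,R \right)} = \left(3 + \frac{8}{7}\right) H + R = \frac{29 H}{7} + R = R + \frac{29 H}{7}$)
$- F{\left(X,-49 \right)} = - (-49 + \frac{29}{7} \cdot 44) = - (-49 + \frac{1276}{7}) = \left(-1\right) \frac{933}{7} = - \frac{933}{7}$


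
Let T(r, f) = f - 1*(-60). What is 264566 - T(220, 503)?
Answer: 264003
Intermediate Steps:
T(r, f) = 60 + f (T(r, f) = f + 60 = 60 + f)
264566 - T(220, 503) = 264566 - (60 + 503) = 264566 - 1*563 = 264566 - 563 = 264003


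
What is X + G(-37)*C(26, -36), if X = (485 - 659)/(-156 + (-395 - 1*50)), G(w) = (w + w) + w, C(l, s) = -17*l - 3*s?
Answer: 22281648/601 ≈ 37074.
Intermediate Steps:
G(w) = 3*w (G(w) = 2*w + w = 3*w)
X = 174/601 (X = -174/(-156 + (-395 - 50)) = -174/(-156 - 445) = -174/(-601) = -174*(-1/601) = 174/601 ≈ 0.28952)
X + G(-37)*C(26, -36) = 174/601 + (3*(-37))*(-17*26 - 3*(-36)) = 174/601 - 111*(-442 + 108) = 174/601 - 111*(-334) = 174/601 + 37074 = 22281648/601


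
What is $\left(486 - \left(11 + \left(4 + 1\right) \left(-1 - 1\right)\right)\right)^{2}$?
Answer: $235225$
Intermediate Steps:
$\left(486 - \left(11 + \left(4 + 1\right) \left(-1 - 1\right)\right)\right)^{2} = \left(486 - \left(11 + 5 \left(-2\right)\right)\right)^{2} = \left(486 - 1\right)^{2} = 485^{2} = 235225$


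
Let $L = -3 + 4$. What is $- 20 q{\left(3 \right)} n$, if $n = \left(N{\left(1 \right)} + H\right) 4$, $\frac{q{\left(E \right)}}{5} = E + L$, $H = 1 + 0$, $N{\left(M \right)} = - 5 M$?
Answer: $6400$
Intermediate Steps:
$L = 1$
$H = 1$
$q{\left(E \right)} = 5 + 5 E$ ($q{\left(E \right)} = 5 \left(E + 1\right) = 5 \left(1 + E\right) = 5 + 5 E$)
$n = -16$ ($n = \left(\left(-5\right) 1 + 1\right) 4 = \left(-5 + 1\right) 4 = \left(-4\right) 4 = -16$)
$- 20 q{\left(3 \right)} n = - 20 \left(5 + 5 \cdot 3\right) \left(-16\right) = - 20 \left(5 + 15\right) \left(-16\right) = \left(-20\right) 20 \left(-16\right) = \left(-400\right) \left(-16\right) = 6400$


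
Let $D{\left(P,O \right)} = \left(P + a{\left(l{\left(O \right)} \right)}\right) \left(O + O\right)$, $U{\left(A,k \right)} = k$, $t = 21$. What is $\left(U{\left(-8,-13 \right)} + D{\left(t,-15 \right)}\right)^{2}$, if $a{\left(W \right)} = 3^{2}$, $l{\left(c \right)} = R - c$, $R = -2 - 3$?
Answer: $833569$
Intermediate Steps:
$R = -5$
$l{\left(c \right)} = -5 - c$
$a{\left(W \right)} = 9$
$D{\left(P,O \right)} = 2 O \left(9 + P\right)$ ($D{\left(P,O \right)} = \left(P + 9\right) \left(O + O\right) = \left(9 + P\right) 2 O = 2 O \left(9 + P\right)$)
$\left(U{\left(-8,-13 \right)} + D{\left(t,-15 \right)}\right)^{2} = \left(-13 + 2 \left(-15\right) \left(9 + 21\right)\right)^{2} = \left(-13 + 2 \left(-15\right) 30\right)^{2} = \left(-13 - 900\right)^{2} = \left(-913\right)^{2} = 833569$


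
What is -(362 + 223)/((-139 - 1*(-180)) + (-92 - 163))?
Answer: 585/214 ≈ 2.7336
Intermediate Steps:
-(362 + 223)/((-139 - 1*(-180)) + (-92 - 163)) = -585/((-139 + 180) - 255) = -585/(41 - 255) = -585/(-214) = -585*(-1)/214 = -1*(-585/214) = 585/214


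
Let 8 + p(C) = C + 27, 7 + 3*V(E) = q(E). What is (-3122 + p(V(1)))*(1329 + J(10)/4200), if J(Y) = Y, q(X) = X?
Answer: -115543467/28 ≈ -4.1266e+6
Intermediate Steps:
V(E) = -7/3 + E/3
p(C) = 19 + C (p(C) = -8 + (C + 27) = -8 + (27 + C) = 19 + C)
(-3122 + p(V(1)))*(1329 + J(10)/4200) = (-3122 + (19 + (-7/3 + (1/3)*1)))*(1329 + 10/4200) = (-3122 + (19 + (-7/3 + 1/3)))*(1329 + 10*(1/4200)) = (-3122 + (19 - 2))*(1329 + 1/420) = (-3122 + 17)*(558181/420) = -3105*558181/420 = -115543467/28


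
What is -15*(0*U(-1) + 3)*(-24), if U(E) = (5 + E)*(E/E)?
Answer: 1080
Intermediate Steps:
U(E) = 5 + E (U(E) = (5 + E)*1 = 5 + E)
-15*(0*U(-1) + 3)*(-24) = -15*(0*(5 - 1) + 3)*(-24) = -15*(0*4 + 3)*(-24) = -15*(0 + 3)*(-24) = -15*3*(-24) = -45*(-24) = 1080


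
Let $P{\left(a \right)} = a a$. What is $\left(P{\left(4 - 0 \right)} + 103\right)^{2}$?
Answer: $14161$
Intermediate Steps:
$P{\left(a \right)} = a^{2}$
$\left(P{\left(4 - 0 \right)} + 103\right)^{2} = \left(\left(4 - 0\right)^{2} + 103\right)^{2} = \left(\left(4 + 0\right)^{2} + 103\right)^{2} = \left(4^{2} + 103\right)^{2} = \left(16 + 103\right)^{2} = 119^{2} = 14161$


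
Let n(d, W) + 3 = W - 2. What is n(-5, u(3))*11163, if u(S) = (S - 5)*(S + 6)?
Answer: -256749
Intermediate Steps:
u(S) = (-5 + S)*(6 + S)
n(d, W) = -5 + W (n(d, W) = -3 + (W - 2) = -3 + (-2 + W) = -5 + W)
n(-5, u(3))*11163 = (-5 + (-30 + 3 + 3**2))*11163 = (-5 + (-30 + 3 + 9))*11163 = (-5 - 18)*11163 = -23*11163 = -256749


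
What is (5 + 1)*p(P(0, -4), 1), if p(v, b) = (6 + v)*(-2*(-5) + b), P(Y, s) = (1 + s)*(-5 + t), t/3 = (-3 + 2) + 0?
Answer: 1980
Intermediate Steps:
t = -3 (t = 3*((-3 + 2) + 0) = 3*(-1 + 0) = 3*(-1) = -3)
P(Y, s) = -8 - 8*s (P(Y, s) = (1 + s)*(-5 - 3) = (1 + s)*(-8) = -8 - 8*s)
p(v, b) = (6 + v)*(10 + b)
(5 + 1)*p(P(0, -4), 1) = (5 + 1)*(60 + 6*1 + 10*(-8 - 8*(-4)) + 1*(-8 - 8*(-4))) = 6*(60 + 6 + 10*(-8 + 32) + 1*(-8 + 32)) = 6*(60 + 6 + 10*24 + 1*24) = 6*(60 + 6 + 240 + 24) = 6*330 = 1980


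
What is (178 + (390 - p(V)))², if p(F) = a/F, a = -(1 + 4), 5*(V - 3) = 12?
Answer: 235960321/729 ≈ 3.2368e+5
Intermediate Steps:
V = 27/5 (V = 3 + (⅕)*12 = 3 + 12/5 = 27/5 ≈ 5.4000)
a = -5 (a = -1*5 = -5)
p(F) = -5/F
(178 + (390 - p(V)))² = (178 + (390 - (-5)/27/5))² = (178 + (390 - (-5)*5/27))² = (178 + (390 - 1*(-25/27)))² = (178 + (390 + 25/27))² = (178 + 10555/27)² = (15361/27)² = 235960321/729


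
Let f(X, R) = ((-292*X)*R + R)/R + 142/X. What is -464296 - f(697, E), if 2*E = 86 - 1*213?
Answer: -181758923/697 ≈ -2.6077e+5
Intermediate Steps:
E = -127/2 (E = (86 - 1*213)/2 = (86 - 213)/2 = (½)*(-127) = -127/2 ≈ -63.500)
f(X, R) = 142/X + (R - 292*R*X)/R (f(X, R) = (-292*R*X + R)/R + 142/X = (R - 292*R*X)/R + 142/X = 142/X + (R - 292*R*X)/R)
-464296 - f(697, E) = -464296 - (1 - 292*697 + 142/697) = -464296 - (1 - 203524 + 142*(1/697)) = -464296 - (1 - 203524 + 142/697) = -464296 - 1*(-141855389/697) = -464296 + 141855389/697 = -181758923/697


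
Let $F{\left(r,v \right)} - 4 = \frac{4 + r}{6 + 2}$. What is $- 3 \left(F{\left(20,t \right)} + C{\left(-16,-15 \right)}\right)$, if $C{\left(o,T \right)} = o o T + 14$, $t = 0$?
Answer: $11457$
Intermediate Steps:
$C{\left(o,T \right)} = 14 + T o^{2}$ ($C{\left(o,T \right)} = o^{2} T + 14 = T o^{2} + 14 = 14 + T o^{2}$)
$F{\left(r,v \right)} = \frac{9}{2} + \frac{r}{8}$ ($F{\left(r,v \right)} = 4 + \frac{4 + r}{6 + 2} = 4 + \frac{4 + r}{8} = 4 + \left(4 + r\right) \frac{1}{8} = 4 + \left(\frac{1}{2} + \frac{r}{8}\right) = \frac{9}{2} + \frac{r}{8}$)
$- 3 \left(F{\left(20,t \right)} + C{\left(-16,-15 \right)}\right) = - 3 \left(\left(\frac{9}{2} + \frac{1}{8} \cdot 20\right) + \left(14 - 15 \left(-16\right)^{2}\right)\right) = - 3 \left(\left(\frac{9}{2} + \frac{5}{2}\right) + \left(14 - 3840\right)\right) = - 3 \left(7 + \left(14 - 3840\right)\right) = - 3 \left(7 - 3826\right) = \left(-3\right) \left(-3819\right) = 11457$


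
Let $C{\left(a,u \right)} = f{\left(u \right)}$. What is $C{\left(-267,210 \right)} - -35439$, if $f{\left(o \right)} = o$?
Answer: $35649$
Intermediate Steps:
$C{\left(a,u \right)} = u$
$C{\left(-267,210 \right)} - -35439 = 210 - -35439 = 210 + \left(-87056 + 122495\right) = 210 + 35439 = 35649$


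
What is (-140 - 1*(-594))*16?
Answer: 7264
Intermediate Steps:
(-140 - 1*(-594))*16 = (-140 + 594)*16 = 454*16 = 7264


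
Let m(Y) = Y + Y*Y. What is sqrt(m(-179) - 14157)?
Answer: sqrt(17705) ≈ 133.06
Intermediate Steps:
m(Y) = Y + Y**2
sqrt(m(-179) - 14157) = sqrt(-179*(1 - 179) - 14157) = sqrt(-179*(-178) - 14157) = sqrt(31862 - 14157) = sqrt(17705)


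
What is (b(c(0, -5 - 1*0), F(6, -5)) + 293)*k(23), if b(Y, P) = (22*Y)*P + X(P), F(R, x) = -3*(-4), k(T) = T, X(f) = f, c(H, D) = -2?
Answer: -5129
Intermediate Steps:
F(R, x) = 12
b(Y, P) = P + 22*P*Y (b(Y, P) = (22*Y)*P + P = 22*P*Y + P = P + 22*P*Y)
(b(c(0, -5 - 1*0), F(6, -5)) + 293)*k(23) = (12*(1 + 22*(-2)) + 293)*23 = (12*(1 - 44) + 293)*23 = (12*(-43) + 293)*23 = (-516 + 293)*23 = -223*23 = -5129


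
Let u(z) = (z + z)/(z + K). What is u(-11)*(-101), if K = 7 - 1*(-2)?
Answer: -1111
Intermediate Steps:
K = 9 (K = 7 + 2 = 9)
u(z) = 2*z/(9 + z) (u(z) = (z + z)/(z + 9) = (2*z)/(9 + z) = 2*z/(9 + z))
u(-11)*(-101) = (2*(-11)/(9 - 11))*(-101) = (2*(-11)/(-2))*(-101) = (2*(-11)*(-½))*(-101) = 11*(-101) = -1111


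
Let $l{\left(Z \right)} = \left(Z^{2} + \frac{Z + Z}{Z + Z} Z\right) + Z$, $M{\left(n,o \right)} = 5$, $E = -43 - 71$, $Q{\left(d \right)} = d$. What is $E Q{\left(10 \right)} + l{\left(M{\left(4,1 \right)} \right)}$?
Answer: $-1105$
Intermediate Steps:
$E = -114$ ($E = -43 - 71 = -114$)
$l{\left(Z \right)} = Z^{2} + 2 Z$ ($l{\left(Z \right)} = \left(Z^{2} + \frac{2 Z}{2 Z} Z\right) + Z = \left(Z^{2} + 2 Z \frac{1}{2 Z} Z\right) + Z = \left(Z^{2} + 1 Z\right) + Z = \left(Z^{2} + Z\right) + Z = \left(Z + Z^{2}\right) + Z = Z^{2} + 2 Z$)
$E Q{\left(10 \right)} + l{\left(M{\left(4,1 \right)} \right)} = \left(-114\right) 10 + 5 \left(2 + 5\right) = -1140 + 5 \cdot 7 = -1140 + 35 = -1105$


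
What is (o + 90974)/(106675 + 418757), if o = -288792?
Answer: -98909/262716 ≈ -0.37649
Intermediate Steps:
(o + 90974)/(106675 + 418757) = (-288792 + 90974)/(106675 + 418757) = -197818/525432 = -197818*1/525432 = -98909/262716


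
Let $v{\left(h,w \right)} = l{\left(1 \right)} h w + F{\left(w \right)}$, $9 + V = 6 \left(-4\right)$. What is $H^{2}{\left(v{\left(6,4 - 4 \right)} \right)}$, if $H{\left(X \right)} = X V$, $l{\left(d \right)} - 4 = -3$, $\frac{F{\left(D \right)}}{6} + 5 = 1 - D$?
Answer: $627264$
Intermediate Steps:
$F{\left(D \right)} = -24 - 6 D$ ($F{\left(D \right)} = -30 + 6 \left(1 - D\right) = -30 - \left(-6 + 6 D\right) = -24 - 6 D$)
$l{\left(d \right)} = 1$ ($l{\left(d \right)} = 4 - 3 = 1$)
$V = -33$ ($V = -9 + 6 \left(-4\right) = -9 - 24 = -33$)
$v{\left(h,w \right)} = -24 - 6 w + h w$ ($v{\left(h,w \right)} = 1 h w - \left(24 + 6 w\right) = h w - \left(24 + 6 w\right) = -24 - 6 w + h w$)
$H{\left(X \right)} = - 33 X$ ($H{\left(X \right)} = X \left(-33\right) = - 33 X$)
$H^{2}{\left(v{\left(6,4 - 4 \right)} \right)} = \left(- 33 \left(-24 - 6 \left(4 - 4\right) + 6 \left(4 - 4\right)\right)\right)^{2} = \left(- 33 \left(-24 - 0 + 6 \cdot 0\right)\right)^{2} = \left(- 33 \left(-24 + 0 + 0\right)\right)^{2} = \left(\left(-33\right) \left(-24\right)\right)^{2} = 792^{2} = 627264$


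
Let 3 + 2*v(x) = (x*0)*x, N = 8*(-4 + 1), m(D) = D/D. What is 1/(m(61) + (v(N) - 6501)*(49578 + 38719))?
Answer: -2/1148302483 ≈ -1.7417e-9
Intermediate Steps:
m(D) = 1
N = -24 (N = 8*(-3) = -24)
v(x) = -3/2 (v(x) = -3/2 + ((x*0)*x)/2 = -3/2 + (0*x)/2 = -3/2 + (½)*0 = -3/2 + 0 = -3/2)
1/(m(61) + (v(N) - 6501)*(49578 + 38719)) = 1/(1 + (-3/2 - 6501)*(49578 + 38719)) = 1/(1 - 13005/2*88297) = 1/(1 - 1148302485/2) = 1/(-1148302483/2) = -2/1148302483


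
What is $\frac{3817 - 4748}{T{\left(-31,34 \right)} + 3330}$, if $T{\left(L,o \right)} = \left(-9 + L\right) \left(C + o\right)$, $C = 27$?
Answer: $- \frac{931}{890} \approx -1.0461$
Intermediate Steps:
$T{\left(L,o \right)} = \left(-9 + L\right) \left(27 + o\right)$
$\frac{3817 - 4748}{T{\left(-31,34 \right)} + 3330} = \frac{3817 - 4748}{\left(-243 - 306 + 27 \left(-31\right) - 1054\right) + 3330} = - \frac{931}{\left(-243 - 306 - 837 - 1054\right) + 3330} = - \frac{931}{-2440 + 3330} = - \frac{931}{890}$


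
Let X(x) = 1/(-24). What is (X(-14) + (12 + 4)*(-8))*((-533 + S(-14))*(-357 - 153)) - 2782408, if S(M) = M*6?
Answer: -172293117/4 ≈ -4.3073e+7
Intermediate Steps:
X(x) = -1/24
S(M) = 6*M
(X(-14) + (12 + 4)*(-8))*((-533 + S(-14))*(-357 - 153)) - 2782408 = (-1/24 + (12 + 4)*(-8))*((-533 + 6*(-14))*(-357 - 153)) - 2782408 = (-1/24 + 16*(-8))*((-533 - 84)*(-510)) - 2782408 = (-1/24 - 128)*(-617*(-510)) - 2782408 = -3073/24*314670 - 2782408 = -161163485/4 - 2782408 = -172293117/4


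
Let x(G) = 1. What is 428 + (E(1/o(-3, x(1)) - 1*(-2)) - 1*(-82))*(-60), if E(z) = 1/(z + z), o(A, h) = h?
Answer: -4502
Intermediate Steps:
E(z) = 1/(2*z)
428 + (E(1/o(-3, x(1)) - 1*(-2)) - 1*(-82))*(-60) = 428 + (1/(2*(1/1 - 1*(-2))) - 1*(-82))*(-60) = 428 + (1/(2*(1 + 2)) + 82)*(-60) = 428 + ((½)/3 + 82)*(-60) = 428 + ((½)*(⅓) + 82)*(-60) = 428 + (⅙ + 82)*(-60) = 428 + (493/6)*(-60) = 428 - 4930 = -4502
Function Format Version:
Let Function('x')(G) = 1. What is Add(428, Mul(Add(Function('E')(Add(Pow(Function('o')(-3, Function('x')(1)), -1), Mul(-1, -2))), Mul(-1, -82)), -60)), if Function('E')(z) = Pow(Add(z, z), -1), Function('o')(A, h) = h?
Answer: -4502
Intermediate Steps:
Function('E')(z) = Mul(Rational(1, 2), Pow(z, -1)) (Function('E')(z) = Pow(Mul(2, z), -1) = Mul(Rational(1, 2), Pow(z, -1)))
Add(428, Mul(Add(Function('E')(Add(Pow(Function('o')(-3, Function('x')(1)), -1), Mul(-1, -2))), Mul(-1, -82)), -60)) = Add(428, Mul(Add(Mul(Rational(1, 2), Pow(Add(Pow(1, -1), Mul(-1, -2)), -1)), Mul(-1, -82)), -60)) = Add(428, Mul(Add(Mul(Rational(1, 2), Pow(Add(1, 2), -1)), 82), -60)) = Add(428, Mul(Add(Mul(Rational(1, 2), Pow(3, -1)), 82), -60)) = Add(428, Mul(Add(Mul(Rational(1, 2), Rational(1, 3)), 82), -60)) = Add(428, Mul(Add(Rational(1, 6), 82), -60)) = Add(428, Mul(Rational(493, 6), -60)) = Add(428, -4930) = -4502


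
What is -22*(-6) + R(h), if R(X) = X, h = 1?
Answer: 133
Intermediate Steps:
-22*(-6) + R(h) = -22*(-6) + 1 = 132 + 1 = 133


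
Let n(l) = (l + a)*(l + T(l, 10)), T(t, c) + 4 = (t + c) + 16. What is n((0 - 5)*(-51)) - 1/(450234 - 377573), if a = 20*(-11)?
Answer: 1352947819/72661 ≈ 18620.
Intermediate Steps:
T(t, c) = 12 + c + t (T(t, c) = -4 + ((t + c) + 16) = -4 + ((c + t) + 16) = -4 + (16 + c + t) = 12 + c + t)
a = -220
n(l) = (-220 + l)*(22 + 2*l) (n(l) = (l - 220)*(l + (12 + 10 + l)) = (-220 + l)*(l + (22 + l)) = (-220 + l)*(22 + 2*l))
n((0 - 5)*(-51)) - 1/(450234 - 377573) = (-4840 - 418*(0 - 5)*(-51) + 2*((0 - 5)*(-51))²) - 1/(450234 - 377573) = (-4840 - (-2090)*(-51) + 2*(-5*(-51))²) - 1/72661 = (-4840 - 418*255 + 2*255²) - 1*1/72661 = (-4840 - 106590 + 2*65025) - 1/72661 = (-4840 - 106590 + 130050) - 1/72661 = 18620 - 1/72661 = 1352947819/72661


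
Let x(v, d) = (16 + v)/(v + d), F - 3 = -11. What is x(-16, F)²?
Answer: 0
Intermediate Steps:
F = -8 (F = 3 - 11 = -8)
x(v, d) = (16 + v)/(d + v)
x(-16, F)² = ((16 - 16)/(-8 - 16))² = (0/(-24))² = (-1/24*0)² = 0² = 0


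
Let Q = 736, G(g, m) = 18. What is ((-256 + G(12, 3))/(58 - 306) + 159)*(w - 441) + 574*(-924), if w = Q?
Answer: -59915299/124 ≈ -4.8319e+5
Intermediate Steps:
w = 736
((-256 + G(12, 3))/(58 - 306) + 159)*(w - 441) + 574*(-924) = ((-256 + 18)/(58 - 306) + 159)*(736 - 441) + 574*(-924) = (-238/(-248) + 159)*295 - 530376 = (-238*(-1/248) + 159)*295 - 530376 = (119/124 + 159)*295 - 530376 = (19835/124)*295 - 530376 = 5851325/124 - 530376 = -59915299/124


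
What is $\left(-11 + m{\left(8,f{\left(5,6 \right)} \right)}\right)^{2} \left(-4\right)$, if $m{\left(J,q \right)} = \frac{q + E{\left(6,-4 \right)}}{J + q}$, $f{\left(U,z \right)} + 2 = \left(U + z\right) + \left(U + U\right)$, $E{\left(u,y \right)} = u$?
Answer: $- \frac{295936}{729} \approx -405.95$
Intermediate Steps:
$f{\left(U,z \right)} = -2 + z + 3 U$ ($f{\left(U,z \right)} = -2 + \left(\left(U + z\right) + \left(U + U\right)\right) = -2 + \left(\left(U + z\right) + 2 U\right) = -2 + \left(z + 3 U\right) = -2 + z + 3 U$)
$m{\left(J,q \right)} = \frac{6 + q}{J + q}$ ($m{\left(J,q \right)} = \frac{q + 6}{J + q} = \frac{6 + q}{J + q}$)
$\left(-11 + m{\left(8,f{\left(5,6 \right)} \right)}\right)^{2} \left(-4\right) = \left(-11 + \frac{6 + \left(-2 + 6 + 3 \cdot 5\right)}{8 + \left(-2 + 6 + 3 \cdot 5\right)}\right)^{2} \left(-4\right) = \left(-11 + \frac{6 + \left(-2 + 6 + 15\right)}{8 + \left(-2 + 6 + 15\right)}\right)^{2} \left(-4\right) = \left(-11 + \frac{6 + 19}{8 + 19}\right)^{2} \left(-4\right) = \left(-11 + \frac{1}{27} \cdot 25\right)^{2} \left(-4\right) = \left(-11 + \frac{25}{27}\right)^{2} \left(-4\right) = \left(- \frac{272}{27}\right)^{2} \left(-4\right) = \frac{73984}{729} \left(-4\right) = - \frac{295936}{729}$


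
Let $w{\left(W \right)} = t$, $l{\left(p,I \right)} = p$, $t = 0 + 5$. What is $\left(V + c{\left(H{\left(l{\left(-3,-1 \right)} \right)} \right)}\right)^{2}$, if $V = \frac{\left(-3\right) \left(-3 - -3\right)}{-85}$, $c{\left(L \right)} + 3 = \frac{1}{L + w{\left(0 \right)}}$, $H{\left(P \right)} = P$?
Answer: $\frac{25}{4} \approx 6.25$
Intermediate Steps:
$t = 5$
$w{\left(W \right)} = 5$
$c{\left(L \right)} = -3 + \frac{1}{5 + L}$ ($c{\left(L \right)} = -3 + \frac{1}{L + 5} = -3 + \frac{1}{5 + L}$)
$V = 0$ ($V = - 3 \left(-3 + 3\right) \left(- \frac{1}{85}\right) = \left(-3\right) 0 \left(- \frac{1}{85}\right) = 0 \left(- \frac{1}{85}\right) = 0$)
$\left(V + c{\left(H{\left(l{\left(-3,-1 \right)} \right)} \right)}\right)^{2} = \left(0 + \frac{-14 - -9}{5 - 3}\right)^{2} = \left(0 + \frac{-14 + 9}{2}\right)^{2} = \left(0 + \frac{1}{2} \left(-5\right)\right)^{2} = \left(0 - \frac{5}{2}\right)^{2} = \left(- \frac{5}{2}\right)^{2} = \frac{25}{4}$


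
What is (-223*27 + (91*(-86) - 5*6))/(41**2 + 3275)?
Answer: -13877/4956 ≈ -2.8000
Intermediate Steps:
(-223*27 + (91*(-86) - 5*6))/(41**2 + 3275) = (-6021 + (-7826 - 30))/(1681 + 3275) = (-6021 - 7856)/4956 = -13877*1/4956 = -13877/4956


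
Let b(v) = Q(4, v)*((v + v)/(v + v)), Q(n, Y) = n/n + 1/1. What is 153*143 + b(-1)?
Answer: 21881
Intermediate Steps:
Q(n, Y) = 2 (Q(n, Y) = 1 + 1*1 = 1 + 1 = 2)
b(v) = 2 (b(v) = 2*((v + v)/(v + v)) = 2*((2*v)/((2*v))) = 2*((2*v)*(1/(2*v))) = 2*1 = 2)
153*143 + b(-1) = 153*143 + 2 = 21879 + 2 = 21881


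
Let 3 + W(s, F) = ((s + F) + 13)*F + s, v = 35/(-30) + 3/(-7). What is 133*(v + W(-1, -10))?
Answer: -20425/6 ≈ -3404.2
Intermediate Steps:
v = -67/42 (v = 35*(-1/30) + 3*(-1/7) = -7/6 - 3/7 = -67/42 ≈ -1.5952)
W(s, F) = -3 + s + F*(13 + F + s) (W(s, F) = -3 + (((s + F) + 13)*F + s) = -3 + (((F + s) + 13)*F + s) = -3 + ((13 + F + s)*F + s) = -3 + (F*(13 + F + s) + s) = -3 + (s + F*(13 + F + s)) = -3 + s + F*(13 + F + s))
133*(v + W(-1, -10)) = 133*(-67/42 + (-3 - 1 + (-10)**2 + 13*(-10) - 10*(-1))) = 133*(-67/42 + (-3 - 1 + 100 - 130 + 10)) = 133*(-67/42 - 24) = 133*(-1075/42) = -20425/6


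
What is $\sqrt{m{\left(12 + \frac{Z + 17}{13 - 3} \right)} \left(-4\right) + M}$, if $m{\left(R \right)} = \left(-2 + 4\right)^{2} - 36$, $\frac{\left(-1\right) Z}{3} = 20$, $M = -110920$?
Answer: $2 i \sqrt{27698} \approx 332.85 i$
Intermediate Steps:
$Z = -60$ ($Z = \left(-3\right) 20 = -60$)
$m{\left(R \right)} = -32$ ($m{\left(R \right)} = 2^{2} - 36 = 4 - 36 = -32$)
$\sqrt{m{\left(12 + \frac{Z + 17}{13 - 3} \right)} \left(-4\right) + M} = \sqrt{\left(-32\right) \left(-4\right) - 110920} = \sqrt{128 - 110920} = \sqrt{-110792} = 2 i \sqrt{27698}$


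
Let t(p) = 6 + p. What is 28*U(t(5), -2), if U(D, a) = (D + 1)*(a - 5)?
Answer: -2352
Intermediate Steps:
U(D, a) = (1 + D)*(-5 + a)
28*U(t(5), -2) = 28*(-5 - 2 - 5*(6 + 5) + (6 + 5)*(-2)) = 28*(-5 - 2 - 5*11 + 11*(-2)) = 28*(-5 - 2 - 55 - 22) = 28*(-84) = -2352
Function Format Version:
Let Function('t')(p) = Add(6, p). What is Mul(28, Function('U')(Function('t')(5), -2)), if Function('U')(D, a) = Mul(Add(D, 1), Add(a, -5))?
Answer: -2352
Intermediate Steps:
Function('U')(D, a) = Mul(Add(1, D), Add(-5, a))
Mul(28, Function('U')(Function('t')(5), -2)) = Mul(28, Add(-5, -2, Mul(-5, Add(6, 5)), Mul(Add(6, 5), -2))) = Mul(28, Add(-5, -2, Mul(-5, 11), Mul(11, -2))) = Mul(28, Add(-5, -2, -55, -22)) = Mul(28, -84) = -2352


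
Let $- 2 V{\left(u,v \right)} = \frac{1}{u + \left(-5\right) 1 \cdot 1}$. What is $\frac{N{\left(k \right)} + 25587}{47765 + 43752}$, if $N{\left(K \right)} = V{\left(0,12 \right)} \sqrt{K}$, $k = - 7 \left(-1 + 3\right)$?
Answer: $\frac{25587}{91517} + \frac{i \sqrt{14}}{915170} \approx 0.27959 + 4.0885 \cdot 10^{-6} i$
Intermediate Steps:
$k = -14$ ($k = \left(-7\right) 2 = -14$)
$V{\left(u,v \right)} = - \frac{1}{2 \left(-5 + u\right)}$ ($V{\left(u,v \right)} = - \frac{1}{2 \left(u + \left(-5\right) 1 \cdot 1\right)} = - \frac{1}{2 \left(u - 5\right)} = - \frac{1}{2 \left(-5 + u\right)}$)
$N{\left(K \right)} = \frac{\sqrt{K}}{10}$ ($N{\left(K \right)} = - \frac{1}{-10 + 2 \cdot 0} \sqrt{K} = - \frac{1}{-10 + 0} \sqrt{K} = - \frac{1}{-10} \sqrt{K} = \left(-1\right) \left(- \frac{1}{10}\right) \sqrt{K} = \frac{\sqrt{K}}{10}$)
$\frac{N{\left(k \right)} + 25587}{47765 + 43752} = \frac{\frac{\sqrt{-14}}{10} + 25587}{47765 + 43752} = \frac{\frac{i \sqrt{14}}{10} + 25587}{91517} = \left(\frac{i \sqrt{14}}{10} + 25587\right) \frac{1}{91517} = \left(25587 + \frac{i \sqrt{14}}{10}\right) \frac{1}{91517} = \frac{25587}{91517} + \frac{i \sqrt{14}}{915170}$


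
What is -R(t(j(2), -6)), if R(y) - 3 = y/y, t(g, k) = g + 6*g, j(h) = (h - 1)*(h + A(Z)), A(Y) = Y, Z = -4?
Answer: -4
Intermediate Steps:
j(h) = (-1 + h)*(-4 + h) (j(h) = (h - 1)*(h - 4) = (-1 + h)*(-4 + h))
t(g, k) = 7*g
R(y) = 4 (R(y) = 3 + y/y = 3 + 1 = 4)
-R(t(j(2), -6)) = -1*4 = -4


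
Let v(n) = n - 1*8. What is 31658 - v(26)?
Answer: 31640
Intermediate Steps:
v(n) = -8 + n (v(n) = n - 8 = -8 + n)
31658 - v(26) = 31658 - (-8 + 26) = 31658 - 1*18 = 31658 - 18 = 31640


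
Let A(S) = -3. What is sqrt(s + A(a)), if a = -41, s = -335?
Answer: 13*I*sqrt(2) ≈ 18.385*I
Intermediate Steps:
sqrt(s + A(a)) = sqrt(-335 - 3) = sqrt(-338) = 13*I*sqrt(2)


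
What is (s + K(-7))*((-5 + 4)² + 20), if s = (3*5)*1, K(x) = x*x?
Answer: 1344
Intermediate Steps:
K(x) = x²
s = 15 (s = 15*1 = 15)
(s + K(-7))*((-5 + 4)² + 20) = (15 + (-7)²)*((-5 + 4)² + 20) = (15 + 49)*((-1)² + 20) = 64*(1 + 20) = 64*21 = 1344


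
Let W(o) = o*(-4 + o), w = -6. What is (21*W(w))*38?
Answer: 47880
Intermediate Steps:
(21*W(w))*38 = (21*(-6*(-4 - 6)))*38 = (21*(-6*(-10)))*38 = (21*60)*38 = 1260*38 = 47880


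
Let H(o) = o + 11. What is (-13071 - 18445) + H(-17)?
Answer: -31522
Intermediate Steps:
H(o) = 11 + o
(-13071 - 18445) + H(-17) = (-13071 - 18445) + (11 - 17) = -31516 - 6 = -31522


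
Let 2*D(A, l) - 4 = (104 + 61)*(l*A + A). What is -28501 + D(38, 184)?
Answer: 551476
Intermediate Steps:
D(A, l) = 2 + 165*A/2 + 165*A*l/2 (D(A, l) = 2 + ((104 + 61)*(l*A + A))/2 = 2 + (165*(A*l + A))/2 = 2 + (165*(A + A*l))/2 = 2 + (165*A + 165*A*l)/2 = 2 + (165*A/2 + 165*A*l/2) = 2 + 165*A/2 + 165*A*l/2)
-28501 + D(38, 184) = -28501 + (2 + (165/2)*38 + (165/2)*38*184) = -28501 + (2 + 3135 + 576840) = -28501 + 579977 = 551476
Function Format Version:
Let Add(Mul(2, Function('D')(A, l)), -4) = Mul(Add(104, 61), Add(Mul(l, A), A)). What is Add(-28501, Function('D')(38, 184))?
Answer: 551476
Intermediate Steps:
Function('D')(A, l) = Add(2, Mul(Rational(165, 2), A), Mul(Rational(165, 2), A, l)) (Function('D')(A, l) = Add(2, Mul(Rational(1, 2), Mul(Add(104, 61), Add(Mul(l, A), A)))) = Add(2, Mul(Rational(1, 2), Mul(165, Add(Mul(A, l), A)))) = Add(2, Mul(Rational(1, 2), Mul(165, Add(A, Mul(A, l))))) = Add(2, Mul(Rational(1, 2), Add(Mul(165, A), Mul(165, A, l)))) = Add(2, Add(Mul(Rational(165, 2), A), Mul(Rational(165, 2), A, l))) = Add(2, Mul(Rational(165, 2), A), Mul(Rational(165, 2), A, l)))
Add(-28501, Function('D')(38, 184)) = Add(-28501, Add(2, Mul(Rational(165, 2), 38), Mul(Rational(165, 2), 38, 184))) = Add(-28501, Add(2, 3135, 576840)) = Add(-28501, 579977) = 551476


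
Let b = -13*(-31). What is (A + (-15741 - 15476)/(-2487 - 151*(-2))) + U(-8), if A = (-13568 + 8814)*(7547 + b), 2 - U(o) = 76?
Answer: -4346351367/115 ≈ -3.7794e+7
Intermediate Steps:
b = 403
U(o) = -74 (U(o) = 2 - 1*76 = 2 - 76 = -74)
A = -37794300 (A = (-13568 + 8814)*(7547 + 403) = -4754*7950 = -37794300)
(A + (-15741 - 15476)/(-2487 - 151*(-2))) + U(-8) = (-37794300 + (-15741 - 15476)/(-2487 - 151*(-2))) - 74 = (-37794300 - 31217/(-2487 + 302)) - 74 = (-37794300 - 31217/(-2185)) - 74 = (-37794300 - 31217*(-1/2185)) - 74 = (-37794300 + 1643/115) - 74 = -4346342857/115 - 74 = -4346351367/115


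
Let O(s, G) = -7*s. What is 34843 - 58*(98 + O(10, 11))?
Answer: 33219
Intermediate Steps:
34843 - 58*(98 + O(10, 11)) = 34843 - 58*(98 - 7*10) = 34843 - 58*(98 - 70) = 34843 - 58*28 = 34843 - 1624 = 33219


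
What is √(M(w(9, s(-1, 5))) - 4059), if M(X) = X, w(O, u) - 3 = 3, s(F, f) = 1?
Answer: I*√4053 ≈ 63.663*I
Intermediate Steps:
w(O, u) = 6 (w(O, u) = 3 + 3 = 6)
√(M(w(9, s(-1, 5))) - 4059) = √(6 - 4059) = √(-4053) = I*√4053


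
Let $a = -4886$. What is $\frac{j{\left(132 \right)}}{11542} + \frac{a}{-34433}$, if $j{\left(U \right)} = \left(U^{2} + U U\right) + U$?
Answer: $\frac{90061468}{28387549} \approx 3.1726$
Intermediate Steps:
$j{\left(U \right)} = U + 2 U^{2}$ ($j{\left(U \right)} = \left(U^{2} + U^{2}\right) + U = 2 U^{2} + U = U + 2 U^{2}$)
$\frac{j{\left(132 \right)}}{11542} + \frac{a}{-34433} = \frac{132 \left(1 + 2 \cdot 132\right)}{11542} - \frac{4886}{-34433} = 132 \left(1 + 264\right) \frac{1}{11542} - - \frac{698}{4919} = 132 \cdot 265 \cdot \frac{1}{11542} + \frac{698}{4919} = 34980 \cdot \frac{1}{11542} + \frac{698}{4919} = \frac{17490}{5771} + \frac{698}{4919} = \frac{90061468}{28387549}$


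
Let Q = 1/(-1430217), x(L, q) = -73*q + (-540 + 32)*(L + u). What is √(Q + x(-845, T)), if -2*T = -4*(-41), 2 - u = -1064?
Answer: I*√2683975648654115/158913 ≈ 326.01*I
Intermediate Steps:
u = 1066 (u = 2 - 1*(-1064) = 2 + 1064 = 1066)
T = -82 (T = -(-2)*(-41) = -½*164 = -82)
x(L, q) = -541528 - 508*L - 73*q (x(L, q) = -73*q + (-540 + 32)*(L + 1066) = -73*q - 508*(1066 + L) = -73*q + (-541528 - 508*L) = -541528 - 508*L - 73*q)
Q = -1/1430217 ≈ -6.9919e-7
√(Q + x(-845, T)) = √(-1/1430217 + (-541528 - 508*(-845) - 73*(-82))) = √(-1/1430217 + (-541528 + 429260 + 5986)) = √(-1/1430217 - 106282) = √(-152006323195/1430217) = I*√2683975648654115/158913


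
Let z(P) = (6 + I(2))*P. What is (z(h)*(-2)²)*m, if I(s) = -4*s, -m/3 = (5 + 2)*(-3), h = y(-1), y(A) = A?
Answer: 504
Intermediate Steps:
h = -1
m = 63 (m = -3*(5 + 2)*(-3) = -21*(-3) = -3*(-21) = 63)
z(P) = -2*P (z(P) = (6 - 4*2)*P = (6 - 8)*P = -2*P)
(z(h)*(-2)²)*m = (-2*(-1)*(-2)²)*63 = (2*4)*63 = 8*63 = 504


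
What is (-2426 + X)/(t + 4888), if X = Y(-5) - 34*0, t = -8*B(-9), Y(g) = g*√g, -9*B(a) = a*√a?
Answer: (3 - 611*I)*(-2426*I + 5*√5)/2986640 ≈ -0.49629 - 0.0047241*I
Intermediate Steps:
B(a) = -a^(3/2)/9 (B(a) = -a*√a/9 = -a^(3/2)/9)
Y(g) = g^(3/2)
t = -24*I (t = -(-8)*(-9)^(3/2)/9 = -(-8)*(-27*I)/9 = -24*I ≈ -24.0*I)
X = -5*I*√5 (X = (-5)^(3/2) - 34*0 = -5*I*√5 + 0 = -5*I*√5 ≈ -11.18*I)
(-2426 + X)/(t + 4888) = (-2426 - 5*I*√5)/(-24*I + 4888) = (-2426 - 5*I*√5)/(4888 - 24*I) = (-2426 - 5*I*√5)*((4888 + 24*I)/23893120) = (-2426 - 5*I*√5)*(4888 + 24*I)/23893120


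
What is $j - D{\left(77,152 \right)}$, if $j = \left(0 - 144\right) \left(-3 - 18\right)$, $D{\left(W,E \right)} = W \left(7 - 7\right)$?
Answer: $3024$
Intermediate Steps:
$D{\left(W,E \right)} = 0$ ($D{\left(W,E \right)} = W 0 = 0$)
$j = 3024$ ($j = \left(0 - 144\right) \left(-21\right) = \left(-144\right) \left(-21\right) = 3024$)
$j - D{\left(77,152 \right)} = 3024 - 0 = 3024 + 0 = 3024$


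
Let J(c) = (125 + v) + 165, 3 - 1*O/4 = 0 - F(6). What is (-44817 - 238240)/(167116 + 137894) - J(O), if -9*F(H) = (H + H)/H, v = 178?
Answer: -143027737/305010 ≈ -468.93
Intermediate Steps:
F(H) = -2/9 (F(H) = -(H + H)/(9*H) = -2*H/(9*H) = -1/9*2 = -2/9)
O = 100/9 (O = 12 - 4*(0 - 1*(-2/9)) = 12 - 4*(0 + 2/9) = 12 - 4*2/9 = 12 - 8/9 = 100/9 ≈ 11.111)
J(c) = 468 (J(c) = (125 + 178) + 165 = 303 + 165 = 468)
(-44817 - 238240)/(167116 + 137894) - J(O) = (-44817 - 238240)/(167116 + 137894) - 1*468 = -283057/305010 - 468 = -143027737/305010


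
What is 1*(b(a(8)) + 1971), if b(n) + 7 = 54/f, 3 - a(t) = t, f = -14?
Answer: 13721/7 ≈ 1960.1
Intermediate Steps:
a(t) = 3 - t
b(n) = -76/7 (b(n) = -7 + 54/(-14) = -7 + 54*(-1/14) = -7 - 27/7 = -76/7)
1*(b(a(8)) + 1971) = 1*(-76/7 + 1971) = 1*(13721/7) = 13721/7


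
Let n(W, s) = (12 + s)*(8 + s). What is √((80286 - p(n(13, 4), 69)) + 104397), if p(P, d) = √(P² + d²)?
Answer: √(184683 - 15*√185) ≈ 429.51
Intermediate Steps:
n(W, s) = (8 + s)*(12 + s)
√((80286 - p(n(13, 4), 69)) + 104397) = √((80286 - √((96 + 4² + 20*4)² + 69²)) + 104397) = √((80286 - √((96 + 16 + 80)² + 4761)) + 104397) = √((80286 - √(192² + 4761)) + 104397) = √((80286 - √(36864 + 4761)) + 104397) = √((80286 - √41625) + 104397) = √((80286 - 15*√185) + 104397) = √(184683 - 15*√185)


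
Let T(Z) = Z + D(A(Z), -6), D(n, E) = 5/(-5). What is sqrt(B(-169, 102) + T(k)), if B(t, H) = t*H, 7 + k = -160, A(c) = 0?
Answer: 3*I*sqrt(1934) ≈ 131.93*I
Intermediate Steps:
k = -167 (k = -7 - 160 = -167)
B(t, H) = H*t
D(n, E) = -1 (D(n, E) = 5*(-1/5) = -1)
T(Z) = -1 + Z (T(Z) = Z - 1 = -1 + Z)
sqrt(B(-169, 102) + T(k)) = sqrt(102*(-169) + (-1 - 167)) = sqrt(-17238 - 168) = sqrt(-17406) = 3*I*sqrt(1934)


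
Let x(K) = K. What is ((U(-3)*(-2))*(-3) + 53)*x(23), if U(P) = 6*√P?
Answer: 1219 + 828*I*√3 ≈ 1219.0 + 1434.1*I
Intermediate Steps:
((U(-3)*(-2))*(-3) + 53)*x(23) = (((6*√(-3))*(-2))*(-3) + 53)*23 = (((6*(I*√3))*(-2))*(-3) + 53)*23 = (((6*I*√3)*(-2))*(-3) + 53)*23 = (-12*I*√3*(-3) + 53)*23 = (36*I*√3 + 53)*23 = (53 + 36*I*√3)*23 = 1219 + 828*I*√3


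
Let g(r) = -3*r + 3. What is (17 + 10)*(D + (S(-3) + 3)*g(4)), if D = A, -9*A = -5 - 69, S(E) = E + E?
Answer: 951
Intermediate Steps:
S(E) = 2*E
A = 74/9 (A = -(-5 - 69)/9 = -⅑*(-74) = 74/9 ≈ 8.2222)
D = 74/9 ≈ 8.2222
g(r) = 3 - 3*r
(17 + 10)*(D + (S(-3) + 3)*g(4)) = (17 + 10)*(74/9 + (2*(-3) + 3)*(3 - 3*4)) = 27*(74/9 + (-6 + 3)*(3 - 12)) = 27*(74/9 - 3*(-9)) = 27*(74/9 + 27) = 27*(317/9) = 951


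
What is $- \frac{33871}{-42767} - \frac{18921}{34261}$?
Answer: $\frac{351259924}{1465240187} \approx 0.23973$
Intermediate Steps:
$- \frac{33871}{-42767} - \frac{18921}{34261} = \left(-33871\right) \left(- \frac{1}{42767}\right) - \frac{18921}{34261} = \frac{33871}{42767} - \frac{18921}{34261} = \frac{351259924}{1465240187}$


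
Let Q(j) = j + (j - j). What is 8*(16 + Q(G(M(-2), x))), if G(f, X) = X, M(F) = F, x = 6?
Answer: 176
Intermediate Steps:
Q(j) = j (Q(j) = j + 0 = j)
8*(16 + Q(G(M(-2), x))) = 8*(16 + 6) = 8*22 = 176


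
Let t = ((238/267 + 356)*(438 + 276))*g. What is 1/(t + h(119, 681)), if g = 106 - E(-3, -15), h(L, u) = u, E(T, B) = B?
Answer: 89/2744222029 ≈ 3.2432e-8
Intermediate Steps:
g = 121 (g = 106 - 1*(-15) = 106 + 15 = 121)
t = 2744161420/89 (t = ((238/267 + 356)*(438 + 276))*121 = ((238*(1/267) + 356)*714)*121 = ((238/267 + 356)*714)*121 = ((95290/267)*714)*121 = (22679020/89)*121 = 2744161420/89 ≈ 3.0833e+7)
1/(t + h(119, 681)) = 1/(2744161420/89 + 681) = 1/(2744222029/89) = 89/2744222029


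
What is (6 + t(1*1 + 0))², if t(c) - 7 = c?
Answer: 196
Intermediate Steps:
t(c) = 7 + c
(6 + t(1*1 + 0))² = (6 + (7 + (1*1 + 0)))² = (6 + (7 + (1 + 0)))² = (6 + (7 + 1))² = (6 + 8)² = 14² = 196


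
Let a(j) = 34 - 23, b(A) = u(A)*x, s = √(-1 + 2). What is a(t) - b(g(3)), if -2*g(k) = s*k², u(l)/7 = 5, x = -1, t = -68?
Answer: 46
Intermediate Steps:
u(l) = 35 (u(l) = 7*5 = 35)
s = 1 (s = √1 = 1)
g(k) = -k²/2
b(A) = -35 (b(A) = 35*(-1) = -35)
a(j) = 11
a(t) - b(g(3)) = 11 - 1*(-35) = 11 + 35 = 46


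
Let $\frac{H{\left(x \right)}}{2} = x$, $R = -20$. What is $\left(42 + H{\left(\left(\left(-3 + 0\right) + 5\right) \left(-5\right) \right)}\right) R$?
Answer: $-440$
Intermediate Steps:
$H{\left(x \right)} = 2 x$
$\left(42 + H{\left(\left(\left(-3 + 0\right) + 5\right) \left(-5\right) \right)}\right) R = \left(42 + 2 \left(\left(-3 + 0\right) + 5\right) \left(-5\right)\right) \left(-20\right) = \left(42 + 2 \left(-3 + 5\right) \left(-5\right)\right) \left(-20\right) = \left(42 + 2 \cdot 2 \left(-5\right)\right) \left(-20\right) = \left(42 + 2 \left(-10\right)\right) \left(-20\right) = \left(42 - 20\right) \left(-20\right) = 22 \left(-20\right) = -440$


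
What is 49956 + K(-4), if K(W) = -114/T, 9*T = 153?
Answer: 849138/17 ≈ 49949.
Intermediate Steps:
T = 17 (T = (1/9)*153 = 17)
K(W) = -114/17
49956 + K(-4) = 49956 - 114/17 = 849138/17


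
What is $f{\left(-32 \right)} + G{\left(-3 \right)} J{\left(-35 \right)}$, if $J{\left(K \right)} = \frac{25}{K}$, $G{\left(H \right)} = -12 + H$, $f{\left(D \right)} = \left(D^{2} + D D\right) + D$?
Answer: $\frac{14187}{7} \approx 2026.7$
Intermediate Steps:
$f{\left(D \right)} = D + 2 D^{2}$ ($f{\left(D \right)} = \left(D^{2} + D^{2}\right) + D = 2 D^{2} + D = D + 2 D^{2}$)
$f{\left(-32 \right)} + G{\left(-3 \right)} J{\left(-35 \right)} = - 32 \left(1 + 2 \left(-32\right)\right) + \left(-12 - 3\right) \frac{25}{-35} = - 32 \left(1 - 64\right) - 15 \cdot 25 \left(- \frac{1}{35}\right) = \left(-32\right) \left(-63\right) - - \frac{75}{7} = 2016 + \frac{75}{7} = \frac{14187}{7}$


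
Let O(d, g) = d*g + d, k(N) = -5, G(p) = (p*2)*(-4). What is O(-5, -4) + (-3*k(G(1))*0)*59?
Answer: 15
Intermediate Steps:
G(p) = -8*p (G(p) = (2*p)*(-4) = -8*p)
O(d, g) = d + d*g
O(-5, -4) + (-3*k(G(1))*0)*59 = -5*(1 - 4) + (-3*(-5)*0)*59 = -5*(-3) + (15*0)*59 = 15 + 0*59 = 15 + 0 = 15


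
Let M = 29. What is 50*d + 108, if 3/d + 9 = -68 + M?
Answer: 839/8 ≈ 104.88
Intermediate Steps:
d = -1/16 (d = 3/(-9 + (-68 + 29)) = 3/(-9 - 39) = 3/(-48) = 3*(-1/48) = -1/16 ≈ -0.062500)
50*d + 108 = 50*(-1/16) + 108 = -25/8 + 108 = 839/8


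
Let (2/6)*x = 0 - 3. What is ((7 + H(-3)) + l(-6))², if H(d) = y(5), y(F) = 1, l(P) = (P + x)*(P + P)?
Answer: 35344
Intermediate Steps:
x = -9 (x = 3*(0 - 3) = 3*(-3) = -9)
l(P) = 2*P*(-9 + P) (l(P) = (P - 9)*(P + P) = (-9 + P)*(2*P) = 2*P*(-9 + P))
H(d) = 1
((7 + H(-3)) + l(-6))² = ((7 + 1) + 2*(-6)*(-9 - 6))² = (8 + 2*(-6)*(-15))² = (8 + 180)² = 188² = 35344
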